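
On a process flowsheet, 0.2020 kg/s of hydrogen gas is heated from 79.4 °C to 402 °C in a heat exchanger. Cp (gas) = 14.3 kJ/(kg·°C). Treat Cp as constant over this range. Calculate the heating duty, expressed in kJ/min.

Q = 55900 kJ/min

Q = ṁ·Cp·ΔT = 0.2020 × 14.3 × (402 − 79.4) = 931.86 kJ/s
Heating duty = 55912 kJ/min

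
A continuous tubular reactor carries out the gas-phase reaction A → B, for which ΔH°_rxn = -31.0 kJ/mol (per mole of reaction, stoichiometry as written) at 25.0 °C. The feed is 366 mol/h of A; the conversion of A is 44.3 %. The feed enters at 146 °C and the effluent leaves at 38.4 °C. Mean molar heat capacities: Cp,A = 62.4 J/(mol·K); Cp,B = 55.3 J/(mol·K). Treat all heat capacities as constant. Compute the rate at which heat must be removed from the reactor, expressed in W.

Q_out = 2080 W

Extent of reaction ξ = 0.443 × 366 = 162.14 mol/h
Reaction term: ξ·ΔH°_rxn = 162.14 × -31.0 = -5026.3 kJ/h
Sensible, feed 146→25 °C: -2763.4 kJ/h
Outlet flows (mol/h): A 203.86, B 162.14
Sensible, products 25→38.4 °C: 290.61 kJ/h
Q = ΔH = -7499.1 kJ/h = -2.0831 kW
Heat removed = 2083.1 W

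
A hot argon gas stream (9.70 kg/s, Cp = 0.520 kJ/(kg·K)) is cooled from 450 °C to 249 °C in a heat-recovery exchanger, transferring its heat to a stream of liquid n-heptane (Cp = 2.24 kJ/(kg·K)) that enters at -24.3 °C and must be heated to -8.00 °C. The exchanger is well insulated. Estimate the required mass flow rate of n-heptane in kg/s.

ṁ_c = 27.8 kg/s

Heat released by hot stream: Q = 9.70 × 0.520 × (450 − 249) = 1013.8 kJ/s
Energy balance on cold side (adiabatic exchanger): Q = ṁ_c·Cp_c·(T_c,out − T_c,in)
ṁ_c = 1013.8 / [2.24 × (-8.00 − -24.3)] = 27.767 kg/s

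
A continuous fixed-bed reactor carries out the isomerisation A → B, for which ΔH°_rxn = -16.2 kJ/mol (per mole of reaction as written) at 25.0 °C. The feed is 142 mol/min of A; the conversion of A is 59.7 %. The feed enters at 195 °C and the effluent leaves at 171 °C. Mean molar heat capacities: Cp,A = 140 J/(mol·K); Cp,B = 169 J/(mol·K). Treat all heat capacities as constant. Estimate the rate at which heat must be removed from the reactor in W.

Q_out = 24900 W

Extent of reaction ξ = 0.597 × 142 = 84.774 mol/min
Reaction term: ξ·ΔH°_rxn = 84.774 × -16.2 = -1373.3 kJ/min
Sensible, feed 195→25 °C: -3379.6 kJ/min
Outlet flows (mol/min): A 57.226, B 84.774
Sensible, products 25→171 °C: 3261.4 kJ/min
Q = ΔH = -1491.5 kJ/min = -24.859 kW
Heat removed = 24859 W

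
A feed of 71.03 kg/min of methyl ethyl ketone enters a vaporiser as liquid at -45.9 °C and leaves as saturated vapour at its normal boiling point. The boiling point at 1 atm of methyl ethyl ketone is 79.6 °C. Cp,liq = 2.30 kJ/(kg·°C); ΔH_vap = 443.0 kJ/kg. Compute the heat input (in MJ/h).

liquid -45.9→79.6 °C: 288.65 kJ/kg
vaporisation at 79.6 °C: 443 kJ/kg
Δh = 288.65 + 443 = 731.65 kJ/kg
Q = ṁ·Δh = 71.03 kg/min × 731.65 kJ/kg = 51969 kJ/min
|Q| = 866.15 kW = 3118.1 MJ/h

Q = 3120 MJ/h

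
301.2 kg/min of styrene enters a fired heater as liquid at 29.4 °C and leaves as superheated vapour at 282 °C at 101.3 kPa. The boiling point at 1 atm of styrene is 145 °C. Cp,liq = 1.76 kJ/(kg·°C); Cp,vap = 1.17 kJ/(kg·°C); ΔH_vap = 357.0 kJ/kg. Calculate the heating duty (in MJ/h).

Q = 13000 MJ/h

liquid 29.4→145 °C: 203.46 kJ/kg
vaporisation at 145 °C: 357 kJ/kg
vapour 145→282 °C: 160.29 kJ/kg
Δh = 203.46 + 357 + 160.29 = 720.75 kJ/kg
Q = ṁ·Δh = 301.2 kg/min × 720.75 kJ/kg = 217090 kJ/min
|Q| = 3618.1 kW = 13025 MJ/h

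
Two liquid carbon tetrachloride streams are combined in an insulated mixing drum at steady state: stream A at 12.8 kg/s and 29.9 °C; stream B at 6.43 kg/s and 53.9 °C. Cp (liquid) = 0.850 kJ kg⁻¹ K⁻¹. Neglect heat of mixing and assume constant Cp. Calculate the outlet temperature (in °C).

T_out = 37.9 °C

No heat crosses the boundary, so H_out = H_in.
Σ ṁᵢCp,ᵢTᵢ = 12.8×0.850×29.9 + 6.43×0.850×53.9 = 619.9
Σ ṁᵢCp,ᵢ = 12.8×0.850 + 6.43×0.850 = 16.346
T_out = 619.9 / 16.346 = 37.925 °C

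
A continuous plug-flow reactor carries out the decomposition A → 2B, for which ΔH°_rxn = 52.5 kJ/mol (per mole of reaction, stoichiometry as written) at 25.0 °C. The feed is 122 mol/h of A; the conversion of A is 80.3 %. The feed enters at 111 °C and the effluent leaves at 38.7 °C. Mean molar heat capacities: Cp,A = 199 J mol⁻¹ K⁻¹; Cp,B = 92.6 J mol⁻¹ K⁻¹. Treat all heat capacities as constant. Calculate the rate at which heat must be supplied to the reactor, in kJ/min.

Q_in = 56.2 kJ/min

Extent of reaction ξ = 0.803 × 122 = 97.966 mol/h
Reaction term: ξ·ΔH°_rxn = 97.966 × 52.5 = 5143.2 kJ/h
Sensible, feed 111→25 °C: -2087.9 kJ/h
Outlet flows (mol/h): A 24.034, B 195.93
Sensible, products 25→38.7 °C: 314.09 kJ/h
Q = ΔH = 3369.4 kJ/h = 0.93594 kW
Heat supplied = 56.157 kJ/min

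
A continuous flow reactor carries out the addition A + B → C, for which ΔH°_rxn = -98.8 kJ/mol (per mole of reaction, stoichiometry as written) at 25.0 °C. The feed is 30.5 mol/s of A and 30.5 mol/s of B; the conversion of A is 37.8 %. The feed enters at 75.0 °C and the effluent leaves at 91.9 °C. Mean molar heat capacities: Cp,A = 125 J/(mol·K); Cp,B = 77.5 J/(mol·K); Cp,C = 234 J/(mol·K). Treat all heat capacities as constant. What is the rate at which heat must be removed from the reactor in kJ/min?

Q_out = 60600 kJ/min

Extent of reaction ξ = 0.378 × 30.5 = 11.529 mol/s
Reaction term: ξ·ΔH°_rxn = 11.529 × -98.8 = -1139.1 kJ/s
Sensible, feed 75.0→25 °C: -308.81 kJ/s
Outlet flows (mol/s): A 18.971, B 18.971, C 11.529
Sensible, products 25→91.9 °C: 437.49 kJ/s
Q = ΔH = -1010.4 kJ/s = -1010.4 kW
Heat removed = 60623 kJ/min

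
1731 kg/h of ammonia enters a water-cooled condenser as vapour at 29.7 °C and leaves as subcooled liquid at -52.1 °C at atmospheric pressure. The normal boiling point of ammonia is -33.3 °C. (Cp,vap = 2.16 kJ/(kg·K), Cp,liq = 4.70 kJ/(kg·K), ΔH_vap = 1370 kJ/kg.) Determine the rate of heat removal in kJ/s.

vapour 29.7→-33.3 °C: -136.08 kJ/kg
condensation at -33.3 °C: -1370 kJ/kg
liquid -33.3→-52.1 °C: -88.36 kJ/kg
Δh = -136.08 + -1370 + -88.36 = -1594.4 kJ/kg
Q = ṁ·Δh = 1731 kg/h × -1594.4 kJ/kg = -2.76e+06 kJ/h
|Q| = 766.66 kW

Q_c = 767 kJ/s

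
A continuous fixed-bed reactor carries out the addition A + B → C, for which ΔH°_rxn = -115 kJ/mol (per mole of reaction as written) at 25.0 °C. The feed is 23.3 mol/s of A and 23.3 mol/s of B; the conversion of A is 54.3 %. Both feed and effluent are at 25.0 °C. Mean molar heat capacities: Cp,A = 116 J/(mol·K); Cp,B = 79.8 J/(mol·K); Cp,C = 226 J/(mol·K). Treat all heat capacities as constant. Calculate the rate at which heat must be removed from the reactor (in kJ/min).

Q_out = 87300 kJ/min

Extent of reaction ξ = 0.543 × 23.3 = 12.652 mol/s
Reaction term: ξ·ΔH°_rxn = 12.652 × -115 = -1455 kJ/s
Q = ΔH = -1455 kJ/s = -1455 kW
Heat removed = 87298 kJ/min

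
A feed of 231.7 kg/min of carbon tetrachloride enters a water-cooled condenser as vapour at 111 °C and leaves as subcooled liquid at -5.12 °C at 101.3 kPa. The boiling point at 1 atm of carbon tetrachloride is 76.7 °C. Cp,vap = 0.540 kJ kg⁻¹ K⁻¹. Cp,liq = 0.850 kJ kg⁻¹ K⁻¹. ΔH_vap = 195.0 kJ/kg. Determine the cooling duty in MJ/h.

Q_c = 3940 MJ/h

vapour 111→76.7 °C: -18.522 kJ/kg
condensation at 76.7 °C: -195 kJ/kg
liquid 76.7→-5.12 °C: -69.547 kJ/kg
Δh = -18.522 + -195 + -69.547 = -283.07 kJ/kg
Q = ṁ·Δh = 231.7 kg/min × -283.07 kJ/kg = -65587 kJ/min
|Q| = 1093.1 kW = 3935.2 MJ/h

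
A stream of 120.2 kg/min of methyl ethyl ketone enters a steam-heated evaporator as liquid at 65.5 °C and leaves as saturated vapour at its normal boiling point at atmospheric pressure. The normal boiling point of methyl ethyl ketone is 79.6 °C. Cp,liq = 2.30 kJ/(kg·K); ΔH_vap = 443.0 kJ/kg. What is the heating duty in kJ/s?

liquid 65.5→79.6 °C: 32.43 kJ/kg
vaporisation at 79.6 °C: 443 kJ/kg
Δh = 32.43 + 443 = 475.43 kJ/kg
Q = ṁ·Δh = 120.2 kg/min × 475.43 kJ/kg = 57147 kJ/min
|Q| = 952.44 kW

Q = 952 kJ/s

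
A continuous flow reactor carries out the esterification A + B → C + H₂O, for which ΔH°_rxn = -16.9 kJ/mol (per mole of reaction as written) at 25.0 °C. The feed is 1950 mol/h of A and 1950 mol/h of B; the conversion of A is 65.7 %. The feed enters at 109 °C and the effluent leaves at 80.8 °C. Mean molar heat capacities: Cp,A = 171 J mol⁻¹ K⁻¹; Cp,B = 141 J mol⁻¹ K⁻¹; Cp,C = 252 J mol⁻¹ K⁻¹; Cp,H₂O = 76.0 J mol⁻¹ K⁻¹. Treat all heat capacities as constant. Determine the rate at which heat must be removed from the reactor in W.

Extent of reaction ξ = 0.657 × 1950 = 1281.2 mol/h
Reaction term: ξ·ΔH°_rxn = 1281.2 × -16.9 = -21651 kJ/h
Sensible, feed 109→25 °C: -51106 kJ/h
Outlet flows (mol/h): A 668.85, B 668.85, C 1281.2, H₂O 1281.2
Sensible, products 25→80.8 °C: 35093 kJ/h
Q = ΔH = -37665 kJ/h = -10.462 kW
Heat removed = 10462 W

Q_out = 10500 W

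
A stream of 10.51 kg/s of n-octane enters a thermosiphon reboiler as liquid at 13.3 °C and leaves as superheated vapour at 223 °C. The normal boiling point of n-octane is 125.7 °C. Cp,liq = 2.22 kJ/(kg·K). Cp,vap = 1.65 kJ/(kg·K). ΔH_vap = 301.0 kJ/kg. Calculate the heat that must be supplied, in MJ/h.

Q = 26900 MJ/h

liquid 13.3→125.7 °C: 249.53 kJ/kg
vaporisation at 125.7 °C: 301 kJ/kg
vapour 125.7→223 °C: 160.54 kJ/kg
Δh = 249.53 + 301 + 160.54 = 711.07 kJ/kg
Q = ṁ·Δh = 10.51 kg/s × 711.07 kJ/kg = 7473.4 kJ/s
|Q| = 7473.4 kW = 26904 MJ/h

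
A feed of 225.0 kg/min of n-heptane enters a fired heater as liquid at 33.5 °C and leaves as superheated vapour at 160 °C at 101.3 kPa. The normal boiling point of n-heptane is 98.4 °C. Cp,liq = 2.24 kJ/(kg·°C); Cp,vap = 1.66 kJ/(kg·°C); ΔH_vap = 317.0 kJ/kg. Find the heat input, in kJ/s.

liquid 33.5→98.4 °C: 145.38 kJ/kg
vaporisation at 98.4 °C: 317 kJ/kg
vapour 98.4→160 °C: 102.26 kJ/kg
Δh = 145.38 + 317 + 102.26 = 564.63 kJ/kg
Q = ṁ·Δh = 225.0 kg/min × 564.63 kJ/kg = 127040 kJ/min
|Q| = 2117.4 kW

Q = 2120 kJ/s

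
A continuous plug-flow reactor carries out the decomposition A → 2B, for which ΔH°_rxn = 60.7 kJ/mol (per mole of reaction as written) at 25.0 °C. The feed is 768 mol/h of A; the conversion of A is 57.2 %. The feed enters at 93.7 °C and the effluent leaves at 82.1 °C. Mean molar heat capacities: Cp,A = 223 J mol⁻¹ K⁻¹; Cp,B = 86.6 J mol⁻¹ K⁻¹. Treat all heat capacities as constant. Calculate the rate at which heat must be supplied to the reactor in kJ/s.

Extent of reaction ξ = 0.572 × 768 = 439.3 mol/h
Reaction term: ξ·ΔH°_rxn = 439.3 × 60.7 = 26665 kJ/h
Sensible, feed 93.7→25 °C: -11766 kJ/h
Outlet flows (mol/h): A 328.7, B 878.59
Sensible, products 25→82.1 °C: 8530 kJ/h
Q = ΔH = 23429 kJ/h = 6.5082 kW
Heat supplied = 6.5082 kJ/s

Q_in = 6.51 kJ/s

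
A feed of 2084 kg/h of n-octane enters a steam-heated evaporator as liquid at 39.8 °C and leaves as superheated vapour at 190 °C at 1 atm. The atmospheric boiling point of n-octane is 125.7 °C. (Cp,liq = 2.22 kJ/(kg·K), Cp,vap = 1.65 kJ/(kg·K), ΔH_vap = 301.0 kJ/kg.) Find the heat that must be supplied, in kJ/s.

liquid 39.8→125.7 °C: 190.7 kJ/kg
vaporisation at 125.7 °C: 301 kJ/kg
vapour 125.7→190 °C: 106.09 kJ/kg
Δh = 190.7 + 301 + 106.09 = 597.79 kJ/kg
Q = ṁ·Δh = 2084 kg/h × 597.79 kJ/kg = 1.2458e+06 kJ/h
|Q| = 346.06 kW

Q = 346 kJ/s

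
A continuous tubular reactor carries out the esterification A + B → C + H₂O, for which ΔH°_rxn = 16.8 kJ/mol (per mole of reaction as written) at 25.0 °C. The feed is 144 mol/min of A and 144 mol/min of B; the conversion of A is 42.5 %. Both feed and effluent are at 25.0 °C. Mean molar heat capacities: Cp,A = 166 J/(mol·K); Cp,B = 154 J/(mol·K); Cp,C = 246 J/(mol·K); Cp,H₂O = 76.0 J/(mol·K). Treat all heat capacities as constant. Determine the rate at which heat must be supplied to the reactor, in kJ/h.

Q_in = 61700 kJ/h

Extent of reaction ξ = 0.425 × 144 = 61.2 mol/min
Reaction term: ξ·ΔH°_rxn = 61.2 × 16.8 = 1028.2 kJ/min
Q = ΔH = 1028.2 kJ/min = 17.136 kW
Heat supplied = 61690 kJ/h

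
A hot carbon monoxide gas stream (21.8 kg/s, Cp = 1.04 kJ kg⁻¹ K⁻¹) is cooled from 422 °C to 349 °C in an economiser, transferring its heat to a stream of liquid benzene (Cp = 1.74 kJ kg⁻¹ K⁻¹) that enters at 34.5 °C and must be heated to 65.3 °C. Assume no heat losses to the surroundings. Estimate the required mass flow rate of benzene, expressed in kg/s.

ṁ_c = 30.9 kg/s

Heat released by hot stream: Q = 21.8 × 1.04 × (422 − 349) = 1655.1 kJ/s
Energy balance on cold side (adiabatic exchanger): Q = ṁ_c·Cp_c·(T_c,out − T_c,in)
ṁ_c = 1655.1 / [1.74 × (65.3 − 34.5)] = 30.883 kg/s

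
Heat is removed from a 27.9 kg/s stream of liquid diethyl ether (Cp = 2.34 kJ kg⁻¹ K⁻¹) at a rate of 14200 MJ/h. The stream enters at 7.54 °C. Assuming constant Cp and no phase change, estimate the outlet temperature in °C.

T_out = -52.9 °C

Q = 14200 MJ/h = 3944.4 kJ/s
ΔT = Q/(ṁ·Cp) = 3944.4/(27.9×2.34) = 60.418 K
T_out = 7.54 − 60.418 = -52.878 °C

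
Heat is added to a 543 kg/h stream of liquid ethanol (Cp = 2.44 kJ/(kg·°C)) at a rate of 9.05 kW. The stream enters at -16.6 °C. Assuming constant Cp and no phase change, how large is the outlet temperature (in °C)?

T_out = 7.99 °C

Q = 9.05 kW = 32580 kJ/h
ΔT = Q/(ṁ·Cp) = 32580/(543×2.44) = 24.59 K
T_out = -16.6 + 24.59 = 7.9902 °C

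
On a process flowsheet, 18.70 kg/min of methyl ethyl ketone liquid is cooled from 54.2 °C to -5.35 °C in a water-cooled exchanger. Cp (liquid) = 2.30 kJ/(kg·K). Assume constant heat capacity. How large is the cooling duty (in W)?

Q = ṁ·Cp·ΔT = 18.70 × 2.30 × (-5.35 − 54.2) = -2561.2 kJ/min
Converting: 2561.2 / 60 s = 42.687 kW
Cooling duty = 42687 W

Q_c = 42700 W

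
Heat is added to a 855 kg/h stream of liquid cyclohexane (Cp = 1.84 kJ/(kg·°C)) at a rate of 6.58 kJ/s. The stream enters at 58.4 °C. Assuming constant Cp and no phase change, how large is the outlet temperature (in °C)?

T_out = 73.5 °C

Q = 6.58 kJ/s = 23688 kJ/h
ΔT = Q/(ṁ·Cp) = 23688/(855×1.84) = 15.057 K
T_out = 58.4 + 15.057 = 73.457 °C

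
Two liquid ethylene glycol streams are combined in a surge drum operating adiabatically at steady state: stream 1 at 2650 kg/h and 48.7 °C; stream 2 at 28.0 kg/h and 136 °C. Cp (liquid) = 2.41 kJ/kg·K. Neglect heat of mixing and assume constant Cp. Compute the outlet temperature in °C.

T_out = 49.6 °C

Adiabatic, steady state ⇒ Σ ṁᵢCp,ᵢ(T_out − Tᵢ) = 0
Σ ṁᵢCp,ᵢTᵢ = 2650×2.41×48.7 + 28.0×2.41×136 = 320200
Σ ṁᵢCp,ᵢ = 2650×2.41 + 28.0×2.41 = 6454
T_out = 320200 / 6454 = 49.613 °C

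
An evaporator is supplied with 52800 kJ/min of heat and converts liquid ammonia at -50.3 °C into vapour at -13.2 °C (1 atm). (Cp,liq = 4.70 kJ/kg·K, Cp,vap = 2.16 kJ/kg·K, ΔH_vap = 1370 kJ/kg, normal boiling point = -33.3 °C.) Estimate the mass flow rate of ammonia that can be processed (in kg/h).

ṁ = 2120 kg/h

Δh = 4.70×(-33.3−-50.3) + 1370 + 2.16×(-13.2−-33.3) = 1493.3 kJ/kg
Q = 52800 kJ/min = 880 kJ/s = 3.168e+06 kJ/h
ṁ = Q/Δh = 3.168e+06 / 1493.3 = 2121.5 kg/h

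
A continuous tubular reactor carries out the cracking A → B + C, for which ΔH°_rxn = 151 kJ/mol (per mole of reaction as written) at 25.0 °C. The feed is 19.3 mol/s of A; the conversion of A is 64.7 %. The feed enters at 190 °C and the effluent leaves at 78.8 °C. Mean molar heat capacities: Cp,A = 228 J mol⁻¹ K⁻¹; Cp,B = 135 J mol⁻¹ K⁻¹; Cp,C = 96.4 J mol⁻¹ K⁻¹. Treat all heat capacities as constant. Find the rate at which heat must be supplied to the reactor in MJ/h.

Extent of reaction ξ = 0.647 × 19.3 = 12.487 mol/s
Reaction term: ξ·ΔH°_rxn = 12.487 × 151 = 1885.6 kJ/s
Sensible, feed 190→25 °C: -726.07 kJ/s
Outlet flows (mol/s): A 6.8129, B 12.487, C 12.487
Sensible, products 25→78.8 °C: 239.03 kJ/s
Q = ΔH = 1398.5 kJ/s = 1398.5 kW
Heat supplied = 5034.6 MJ/h

Q_in = 5030 MJ/h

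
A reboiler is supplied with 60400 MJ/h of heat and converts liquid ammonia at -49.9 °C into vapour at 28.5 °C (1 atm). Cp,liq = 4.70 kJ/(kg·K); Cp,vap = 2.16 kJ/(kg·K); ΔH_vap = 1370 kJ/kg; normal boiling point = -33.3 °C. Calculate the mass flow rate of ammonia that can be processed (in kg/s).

Δh = 4.70×(-33.3−-49.9) + 1370 + 2.16×(28.5−-33.3) = 1581.5 kJ/kg
Q = 60400 MJ/h = 16778 kJ/s = 16778 kJ/s
ṁ = Q/Δh = 16778 / 1581.5 = 10.609 kg/s

ṁ = 10.6 kg/s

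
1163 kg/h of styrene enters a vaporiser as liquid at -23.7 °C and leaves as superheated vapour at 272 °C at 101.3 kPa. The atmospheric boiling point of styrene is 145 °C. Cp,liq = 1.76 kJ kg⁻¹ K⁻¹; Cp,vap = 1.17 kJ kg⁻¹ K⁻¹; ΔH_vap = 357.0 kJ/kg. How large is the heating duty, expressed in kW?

Q = 259 kW

liquid -23.7→145 °C: 296.91 kJ/kg
vaporisation at 145 °C: 357 kJ/kg
vapour 145→272 °C: 148.59 kJ/kg
Δh = 296.91 + 357 + 148.59 = 802.5 kJ/kg
Q = ṁ·Δh = 1163 kg/h × 802.5 kJ/kg = 933310 kJ/h
|Q| = 259.25 kW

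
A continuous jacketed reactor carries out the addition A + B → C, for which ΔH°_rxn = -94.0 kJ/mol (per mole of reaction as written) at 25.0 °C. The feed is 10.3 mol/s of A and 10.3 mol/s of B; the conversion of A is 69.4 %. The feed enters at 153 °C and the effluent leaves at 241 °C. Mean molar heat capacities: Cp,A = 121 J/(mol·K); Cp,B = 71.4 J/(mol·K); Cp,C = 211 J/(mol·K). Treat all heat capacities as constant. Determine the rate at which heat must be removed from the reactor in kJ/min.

Q_out = 28100 kJ/min

Extent of reaction ξ = 0.694 × 10.3 = 7.1482 mol/s
Reaction term: ξ·ΔH°_rxn = 7.1482 × -94.0 = -671.93 kJ/s
Sensible, feed 153→25 °C: -253.66 kJ/s
Outlet flows (mol/s): A 3.1518, B 3.1518, C 7.1482
Sensible, products 25→241 °C: 456.77 kJ/s
Q = ΔH = -468.82 kJ/s = -468.82 kW
Heat removed = 28129 kJ/min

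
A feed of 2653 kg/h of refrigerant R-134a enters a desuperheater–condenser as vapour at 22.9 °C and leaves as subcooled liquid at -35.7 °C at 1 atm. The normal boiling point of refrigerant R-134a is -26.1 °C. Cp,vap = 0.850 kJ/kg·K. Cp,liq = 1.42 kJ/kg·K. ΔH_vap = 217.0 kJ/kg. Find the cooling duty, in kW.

Q_c = 201 kW

vapour 22.9→-26.1 °C: -41.65 kJ/kg
condensation at -26.1 °C: -217 kJ/kg
liquid -26.1→-35.7 °C: -13.632 kJ/kg
Δh = -41.65 + -217 + -13.632 = -272.28 kJ/kg
Q = ṁ·Δh = 2653 kg/h × -272.28 kJ/kg = -722360 kJ/h
|Q| = 200.66 kW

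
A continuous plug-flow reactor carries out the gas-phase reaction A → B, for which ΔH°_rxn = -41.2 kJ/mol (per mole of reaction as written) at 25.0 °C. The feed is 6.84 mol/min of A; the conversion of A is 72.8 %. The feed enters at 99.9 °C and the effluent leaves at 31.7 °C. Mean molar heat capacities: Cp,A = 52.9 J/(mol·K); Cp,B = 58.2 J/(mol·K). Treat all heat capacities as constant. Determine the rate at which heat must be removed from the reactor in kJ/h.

Q_out = 13800 kJ/h

Extent of reaction ξ = 0.728 × 6.84 = 4.9795 mol/min
Reaction term: ξ·ΔH°_rxn = 4.9795 × -41.2 = -205.16 kJ/min
Sensible, feed 99.9→25 °C: -27.102 kJ/min
Outlet flows (mol/min): A 1.8605, B 4.9795
Sensible, products 25→31.7 °C: 2.6011 kJ/min
Q = ΔH = -229.66 kJ/min = -3.8276 kW
Heat removed = 13779 kJ/h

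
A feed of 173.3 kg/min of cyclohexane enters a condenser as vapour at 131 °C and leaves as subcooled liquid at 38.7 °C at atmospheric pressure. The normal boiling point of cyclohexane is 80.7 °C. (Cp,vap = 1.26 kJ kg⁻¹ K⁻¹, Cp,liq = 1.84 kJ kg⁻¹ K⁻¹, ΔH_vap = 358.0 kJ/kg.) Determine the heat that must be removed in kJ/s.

vapour 131→80.7 °C: -63.378 kJ/kg
condensation at 80.7 °C: -358 kJ/kg
liquid 80.7→38.7 °C: -77.28 kJ/kg
Δh = -63.378 + -358 + -77.28 = -498.66 kJ/kg
Q = ṁ·Δh = 173.3 kg/min × -498.66 kJ/kg = -86417 kJ/min
|Q| = 1440.3 kW

Q_c = 1440 kJ/s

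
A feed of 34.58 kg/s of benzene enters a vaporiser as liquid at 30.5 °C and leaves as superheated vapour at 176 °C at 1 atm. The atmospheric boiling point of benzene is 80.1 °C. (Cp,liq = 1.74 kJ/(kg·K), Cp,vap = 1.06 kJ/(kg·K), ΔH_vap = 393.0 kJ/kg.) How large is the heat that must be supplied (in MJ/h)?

Q = 72300 MJ/h

liquid 30.5→80.1 °C: 86.304 kJ/kg
vaporisation at 80.1 °C: 393 kJ/kg
vapour 80.1→176 °C: 101.65 kJ/kg
Δh = 86.304 + 393 + 101.65 = 580.96 kJ/kg
Q = ṁ·Δh = 34.58 kg/s × 580.96 kJ/kg = 20090 kJ/s
|Q| = 20090 kW = 72322 MJ/h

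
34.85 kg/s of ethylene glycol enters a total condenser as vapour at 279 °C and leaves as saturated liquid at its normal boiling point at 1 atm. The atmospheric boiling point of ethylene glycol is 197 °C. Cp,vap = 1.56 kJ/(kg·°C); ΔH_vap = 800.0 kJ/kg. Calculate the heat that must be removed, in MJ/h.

vapour 279→197 °C: -127.92 kJ/kg
condensation at 197 °C: -800 kJ/kg
Δh = -127.92 + -800 = -927.92 kJ/kg
Q = ṁ·Δh = 34.85 kg/s × -927.92 kJ/kg = -32338 kJ/s
|Q| = 32338 kW = 116420 MJ/h

Q_c = 116000 MJ/h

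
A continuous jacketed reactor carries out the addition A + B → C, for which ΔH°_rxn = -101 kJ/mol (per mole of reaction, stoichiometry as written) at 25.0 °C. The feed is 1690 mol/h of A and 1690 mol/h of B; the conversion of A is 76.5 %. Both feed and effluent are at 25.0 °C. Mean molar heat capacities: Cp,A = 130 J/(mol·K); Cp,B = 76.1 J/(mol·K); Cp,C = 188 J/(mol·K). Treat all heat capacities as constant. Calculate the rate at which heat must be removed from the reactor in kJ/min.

Q_out = 2180 kJ/min

Extent of reaction ξ = 0.765 × 1690 = 1292.8 mol/h
Reaction term: ξ·ΔH°_rxn = 1292.8 × -101 = -130580 kJ/h
Q = ΔH = -130580 kJ/h = -36.272 kW
Heat removed = 2176.3 kJ/min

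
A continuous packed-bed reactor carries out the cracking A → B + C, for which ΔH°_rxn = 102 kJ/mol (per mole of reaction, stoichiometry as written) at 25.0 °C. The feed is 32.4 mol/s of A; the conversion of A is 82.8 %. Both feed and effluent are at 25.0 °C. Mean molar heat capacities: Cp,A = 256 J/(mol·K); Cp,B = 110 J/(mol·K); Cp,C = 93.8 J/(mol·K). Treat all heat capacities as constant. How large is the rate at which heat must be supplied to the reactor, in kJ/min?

Q_in = 164000 kJ/min

Extent of reaction ξ = 0.828 × 32.4 = 26.827 mol/s
Reaction term: ξ·ΔH°_rxn = 26.827 × 102 = 2736.4 kJ/s
Q = ΔH = 2736.4 kJ/s = 2736.4 kW
Heat supplied = 164180 kJ/min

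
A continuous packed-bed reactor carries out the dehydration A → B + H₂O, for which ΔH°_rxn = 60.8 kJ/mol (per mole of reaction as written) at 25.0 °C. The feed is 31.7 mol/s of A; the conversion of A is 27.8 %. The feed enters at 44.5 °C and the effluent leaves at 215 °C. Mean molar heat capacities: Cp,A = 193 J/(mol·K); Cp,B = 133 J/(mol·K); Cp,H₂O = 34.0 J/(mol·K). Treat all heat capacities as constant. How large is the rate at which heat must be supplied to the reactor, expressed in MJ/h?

Q_in = 5530 MJ/h

Extent of reaction ξ = 0.278 × 31.7 = 8.8126 mol/s
Reaction term: ξ·ΔH°_rxn = 8.8126 × 60.8 = 535.81 kJ/s
Sensible, feed 44.5→25 °C: -119.3 kJ/s
Outlet flows (mol/s): A 22.887, B 8.8126, H₂O 8.8126
Sensible, products 25→215 °C: 1118.9 kJ/s
Q = ΔH = 1535.4 kJ/s = 1535.4 kW
Heat supplied = 5527.5 MJ/h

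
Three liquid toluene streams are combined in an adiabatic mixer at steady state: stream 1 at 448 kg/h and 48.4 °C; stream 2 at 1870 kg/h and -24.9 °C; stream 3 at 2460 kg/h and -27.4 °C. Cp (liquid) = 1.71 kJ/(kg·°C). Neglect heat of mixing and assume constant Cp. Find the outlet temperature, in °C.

No heat crosses the boundary, so H_out = H_in.
Σ ṁᵢCp,ᵢTᵢ = 448×1.71×48.4 + 1870×1.71×-24.9 + 2460×1.71×-27.4 = -157810
Σ ṁᵢCp,ᵢ = 448×1.71 + 1870×1.71 + 2460×1.71 = 8170.4
T_out = -157810 / 8170.4 = -19.314 °C

T_out = -19.3 °C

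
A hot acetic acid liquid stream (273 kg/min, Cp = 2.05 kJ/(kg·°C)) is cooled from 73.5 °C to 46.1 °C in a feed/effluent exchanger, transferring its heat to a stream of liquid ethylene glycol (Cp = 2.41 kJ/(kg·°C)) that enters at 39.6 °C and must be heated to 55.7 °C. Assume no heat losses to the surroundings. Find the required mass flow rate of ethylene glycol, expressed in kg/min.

Heat released by hot stream: Q = 273 × 2.05 × (73.5 − 46.1) = 15334 kJ/min
Energy balance on cold side (adiabatic exchanger): Q = ṁ_c·Cp_c·(T_c,out − T_c,in)
ṁ_c = 15334 / [2.41 × (55.7 − 39.6)] = 395.21 kg/min

ṁ_c = 395 kg/min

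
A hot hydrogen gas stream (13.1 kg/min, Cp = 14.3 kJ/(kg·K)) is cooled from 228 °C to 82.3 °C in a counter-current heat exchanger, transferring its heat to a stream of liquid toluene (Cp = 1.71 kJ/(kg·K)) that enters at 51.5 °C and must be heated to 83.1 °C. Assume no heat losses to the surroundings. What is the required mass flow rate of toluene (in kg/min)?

ṁ_c = 505 kg/min

Heat released by hot stream: Q = 13.1 × 14.3 × (228 − 82.3) = 27294 kJ/min
Energy balance on cold side (adiabatic exchanger): Q = ṁ_c·Cp_c·(T_c,out − T_c,in)
ṁ_c = 27294 / [1.71 × (83.1 − 51.5)] = 505.11 kg/min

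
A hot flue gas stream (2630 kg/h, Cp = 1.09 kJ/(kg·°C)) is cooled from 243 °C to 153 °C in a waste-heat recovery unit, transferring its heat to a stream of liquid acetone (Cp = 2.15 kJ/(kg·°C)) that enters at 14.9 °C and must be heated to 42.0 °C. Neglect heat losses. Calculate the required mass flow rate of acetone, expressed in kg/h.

ṁ_c = 4430 kg/h

Heat released by hot stream: Q = 2630 × 1.09 × (243 − 153) = 258000 kJ/h
Energy balance on cold side (adiabatic exchanger): Q = ṁ_c·Cp_c·(T_c,out − T_c,in)
ṁ_c = 258000 / [2.15 × (42.0 − 14.9)] = 4428.1 kg/h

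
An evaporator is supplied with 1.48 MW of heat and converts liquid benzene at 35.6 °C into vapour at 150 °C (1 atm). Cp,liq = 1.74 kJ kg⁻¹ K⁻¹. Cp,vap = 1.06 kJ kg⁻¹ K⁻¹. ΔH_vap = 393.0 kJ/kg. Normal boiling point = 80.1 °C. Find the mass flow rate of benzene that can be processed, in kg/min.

ṁ = 163 kg/min

Δh = 1.74×(80.1−35.6) + 393.0 + 1.06×(150−80.1) = 544.52 kJ/kg
Q = 1.48 MW = 1480 kJ/s = 88800 kJ/min
ṁ = Q/Δh = 88800 / 544.52 = 163.08 kg/min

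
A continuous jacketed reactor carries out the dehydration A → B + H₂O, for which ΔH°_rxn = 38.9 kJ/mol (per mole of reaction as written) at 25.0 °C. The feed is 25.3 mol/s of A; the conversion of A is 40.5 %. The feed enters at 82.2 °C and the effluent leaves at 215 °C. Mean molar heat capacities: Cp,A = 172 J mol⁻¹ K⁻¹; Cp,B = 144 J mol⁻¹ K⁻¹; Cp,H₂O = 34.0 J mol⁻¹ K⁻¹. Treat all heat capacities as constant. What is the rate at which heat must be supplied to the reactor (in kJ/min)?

Q_in = 59300 kJ/min

Extent of reaction ξ = 0.405 × 25.3 = 10.247 mol/s
Reaction term: ξ·ΔH°_rxn = 10.247 × 38.9 = 398.59 kJ/s
Sensible, feed 82.2→25 °C: -248.91 kJ/s
Outlet flows (mol/s): A 15.053, B 10.247, H₂O 10.247
Sensible, products 25→215 °C: 838.49 kJ/s
Q = ΔH = 988.16 kJ/s = 988.16 kW
Heat supplied = 59290 kJ/min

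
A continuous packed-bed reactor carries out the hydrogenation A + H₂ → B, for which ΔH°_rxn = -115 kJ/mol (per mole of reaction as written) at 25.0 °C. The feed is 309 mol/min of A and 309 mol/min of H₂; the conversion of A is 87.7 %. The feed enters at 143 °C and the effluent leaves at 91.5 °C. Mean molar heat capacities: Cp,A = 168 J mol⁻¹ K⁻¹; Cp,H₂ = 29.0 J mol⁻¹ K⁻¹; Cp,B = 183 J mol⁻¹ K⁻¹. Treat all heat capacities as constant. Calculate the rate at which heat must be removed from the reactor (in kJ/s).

Extent of reaction ξ = 0.877 × 309 = 270.99 mol/min
Reaction term: ξ·ΔH°_rxn = 270.99 × -115 = -31164 kJ/min
Sensible, feed 143→25 °C: -7183 kJ/min
Outlet flows (mol/min): A 38.007, H₂ 38.007, B 270.99
Sensible, products 25→91.5 °C: 3795.8 kJ/min
Q = ΔH = -34551 kJ/min = -575.86 kW
Heat removed = 575.86 kJ/s

Q_out = 576 kJ/s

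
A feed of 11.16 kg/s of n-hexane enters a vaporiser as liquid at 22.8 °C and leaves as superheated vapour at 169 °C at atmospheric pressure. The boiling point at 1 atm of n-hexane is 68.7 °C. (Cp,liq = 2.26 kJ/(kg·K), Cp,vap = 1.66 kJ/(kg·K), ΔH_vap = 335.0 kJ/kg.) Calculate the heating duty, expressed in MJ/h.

liquid 22.8→68.7 °C: 103.73 kJ/kg
vaporisation at 68.7 °C: 335 kJ/kg
vapour 68.7→169 °C: 166.5 kJ/kg
Δh = 103.73 + 335 + 166.5 = 605.23 kJ/kg
Q = ṁ·Δh = 11.16 kg/s × 605.23 kJ/kg = 6754.4 kJ/s
|Q| = 6754.4 kW = 24316 MJ/h

Q = 24300 MJ/h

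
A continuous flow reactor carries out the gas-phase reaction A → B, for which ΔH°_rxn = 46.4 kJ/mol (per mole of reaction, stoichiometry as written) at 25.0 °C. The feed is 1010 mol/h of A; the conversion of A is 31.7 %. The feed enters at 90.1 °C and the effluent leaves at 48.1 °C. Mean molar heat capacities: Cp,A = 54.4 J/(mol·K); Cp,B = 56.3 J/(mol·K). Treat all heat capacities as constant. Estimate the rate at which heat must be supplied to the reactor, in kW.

Extent of reaction ξ = 0.317 × 1010 = 320.17 mol/h
Reaction term: ξ·ΔH°_rxn = 320.17 × 46.4 = 14856 kJ/h
Sensible, feed 90.1→25 °C: -3576.9 kJ/h
Outlet flows (mol/h): A 689.83, B 320.17
Sensible, products 25→48.1 °C: 1283.3 kJ/h
Q = ΔH = 12562 kJ/h = 3.4895 kW
Heat supplied = 3.4895 kW

Q_in = 3.49 kW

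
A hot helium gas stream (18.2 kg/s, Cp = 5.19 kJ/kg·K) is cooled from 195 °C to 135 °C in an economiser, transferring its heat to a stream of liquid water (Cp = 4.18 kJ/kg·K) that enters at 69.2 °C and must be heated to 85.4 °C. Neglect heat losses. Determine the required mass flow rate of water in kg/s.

Heat released by hot stream: Q = 18.2 × 5.19 × (195 − 135) = 5667.5 kJ/s
Energy balance on cold side (adiabatic exchanger): Q = ṁ_c·Cp_c·(T_c,out − T_c,in)
ṁ_c = 5667.5 / [4.18 × (85.4 − 69.2)] = 83.695 kg/s

ṁ_c = 83.7 kg/s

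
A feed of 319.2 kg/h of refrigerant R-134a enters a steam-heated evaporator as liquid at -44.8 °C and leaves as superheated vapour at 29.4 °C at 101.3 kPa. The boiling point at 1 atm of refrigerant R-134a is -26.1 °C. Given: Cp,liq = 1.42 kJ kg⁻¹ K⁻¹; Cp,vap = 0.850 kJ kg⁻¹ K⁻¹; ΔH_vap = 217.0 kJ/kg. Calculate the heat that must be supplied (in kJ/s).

Q = 25.8 kJ/s

liquid -44.8→-26.1 °C: 26.554 kJ/kg
vaporisation at -26.1 °C: 217 kJ/kg
vapour -26.1→29.4 °C: 47.175 kJ/kg
Δh = 26.554 + 217 + 47.175 = 290.73 kJ/kg
Q = ṁ·Δh = 319.2 kg/h × 290.73 kJ/kg = 92801 kJ/h
|Q| = 25.778 kW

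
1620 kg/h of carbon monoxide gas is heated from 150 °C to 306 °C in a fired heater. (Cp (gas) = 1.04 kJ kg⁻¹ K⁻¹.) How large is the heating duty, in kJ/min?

Q = ṁ·Cp·ΔT = 1620 × 1.04 × (306 − 150) = 262830 kJ/h
Converting: 262830 / 3600 s = 73.008 kW
Heating duty = 4380.5 kJ/min

Q = 4380 kJ/min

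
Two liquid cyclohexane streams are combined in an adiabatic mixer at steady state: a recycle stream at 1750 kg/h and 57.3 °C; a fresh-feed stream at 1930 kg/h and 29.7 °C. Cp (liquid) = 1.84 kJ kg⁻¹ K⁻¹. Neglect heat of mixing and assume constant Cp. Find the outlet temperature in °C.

Energy balance with Q = 0: Σ ṁᵢCp,ᵢ(T_out − Tᵢ) = 0
Σ ṁᵢCp,ᵢTᵢ = 1750×1.84×57.3 + 1930×1.84×29.7 = 289980
Σ ṁᵢCp,ᵢ = 1750×1.84 + 1930×1.84 = 6771.2
T_out = 289980 / 6771.2 = 42.825 °C

T_out = 42.8 °C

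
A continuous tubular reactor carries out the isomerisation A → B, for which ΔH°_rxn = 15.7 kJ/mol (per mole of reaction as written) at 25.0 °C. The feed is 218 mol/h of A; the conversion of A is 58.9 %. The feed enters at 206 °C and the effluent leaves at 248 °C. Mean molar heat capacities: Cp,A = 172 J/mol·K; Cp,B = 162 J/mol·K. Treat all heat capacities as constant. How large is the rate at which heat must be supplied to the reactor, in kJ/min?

Extent of reaction ξ = 0.589 × 218 = 128.4 mol/h
Reaction term: ξ·ΔH°_rxn = 128.4 × 15.7 = 2015.9 kJ/h
Sensible, feed 206→25 °C: -6786.8 kJ/h
Outlet flows (mol/h): A 89.598, B 128.4
Sensible, products 25→248 °C: 8075.3 kJ/h
Q = ΔH = 3304.4 kJ/h = 0.91789 kW
Heat supplied = 55.073 kJ/min

Q_in = 55.1 kJ/min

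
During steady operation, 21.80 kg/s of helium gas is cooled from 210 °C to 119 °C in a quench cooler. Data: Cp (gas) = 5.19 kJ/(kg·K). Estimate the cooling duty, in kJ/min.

Q_c = 618000 kJ/min

Q = ṁ·Cp·ΔT = 21.80 × 5.19 × (119 − 210) = -10296 kJ/s
Cooling duty = 617760 kJ/min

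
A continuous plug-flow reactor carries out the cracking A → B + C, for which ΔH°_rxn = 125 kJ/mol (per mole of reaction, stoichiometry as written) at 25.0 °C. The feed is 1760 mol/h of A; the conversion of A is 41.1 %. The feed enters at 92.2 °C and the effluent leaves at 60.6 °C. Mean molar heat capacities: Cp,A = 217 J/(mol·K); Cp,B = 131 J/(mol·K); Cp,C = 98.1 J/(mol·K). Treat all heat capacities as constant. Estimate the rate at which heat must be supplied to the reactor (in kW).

Q_in = 21.9 kW

Extent of reaction ξ = 0.411 × 1760 = 723.36 mol/h
Reaction term: ξ·ΔH°_rxn = 723.36 × 125 = 90420 kJ/h
Sensible, feed 92.2→25 °C: -25665 kJ/h
Outlet flows (mol/h): A 1036.6, B 723.36, C 723.36
Sensible, products 25→60.6 °C: 13908 kJ/h
Q = ΔH = 78663 kJ/h = 21.851 kW
Heat supplied = 21.851 kW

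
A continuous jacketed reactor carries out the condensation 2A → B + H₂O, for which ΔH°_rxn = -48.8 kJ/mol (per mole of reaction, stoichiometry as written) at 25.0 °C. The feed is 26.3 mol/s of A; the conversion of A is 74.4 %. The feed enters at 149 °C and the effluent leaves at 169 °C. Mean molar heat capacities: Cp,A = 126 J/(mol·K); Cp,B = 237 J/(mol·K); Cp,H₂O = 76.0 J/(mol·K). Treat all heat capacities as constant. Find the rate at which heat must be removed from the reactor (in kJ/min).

Extent of reaction ξ = 0.744 × 26.3 / 2 = 9.7836 mol/s
Reaction term: ξ·ΔH°_rxn = 9.7836 × -48.8 = -477.44 kJ/s
Sensible, feed 149→25 °C: -410.91 kJ/s
Outlet flows (mol/s): A 6.7328, B 9.7836, H₂O 9.7836
Sensible, products 25→169 °C: 563.13 kJ/s
Q = ΔH = -325.22 kJ/s = -325.22 kW
Heat removed = 19513 kJ/min

Q_out = 19500 kJ/min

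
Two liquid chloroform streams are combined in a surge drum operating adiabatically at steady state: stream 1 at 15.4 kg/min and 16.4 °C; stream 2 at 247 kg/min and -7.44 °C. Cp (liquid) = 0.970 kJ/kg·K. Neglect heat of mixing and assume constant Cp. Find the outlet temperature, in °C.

T_out = -6.04 °C

No heat crosses the boundary, so H_out = H_in.
Σ ṁᵢCp,ᵢTᵢ = 15.4×0.970×16.4 + 247×0.970×-7.44 = -1537.6
Σ ṁᵢCp,ᵢ = 15.4×0.970 + 247×0.970 = 254.53
T_out = -1537.6 / 254.53 = -6.0409 °C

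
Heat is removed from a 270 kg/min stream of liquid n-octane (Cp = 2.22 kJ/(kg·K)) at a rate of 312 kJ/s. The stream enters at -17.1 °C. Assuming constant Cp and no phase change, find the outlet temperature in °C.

Q = 312 kJ/s = 18720 kJ/min
ΔT = Q/(ṁ·Cp) = 18720/(270×2.22) = 31.231 K
T_out = -17.1 − 31.231 = -48.331 °C

T_out = -48.3 °C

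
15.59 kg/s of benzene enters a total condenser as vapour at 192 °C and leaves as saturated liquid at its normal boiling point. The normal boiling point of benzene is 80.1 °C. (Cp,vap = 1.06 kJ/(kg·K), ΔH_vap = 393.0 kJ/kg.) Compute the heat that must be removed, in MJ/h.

Q_c = 28700 MJ/h

vapour 192→80.1 °C: -118.61 kJ/kg
condensation at 80.1 °C: -393 kJ/kg
Δh = -118.61 + -393 = -511.61 kJ/kg
Q = ṁ·Δh = 15.59 kg/s × -511.61 kJ/kg = -7976.1 kJ/s
|Q| = 7976.1 kW = 28714 MJ/h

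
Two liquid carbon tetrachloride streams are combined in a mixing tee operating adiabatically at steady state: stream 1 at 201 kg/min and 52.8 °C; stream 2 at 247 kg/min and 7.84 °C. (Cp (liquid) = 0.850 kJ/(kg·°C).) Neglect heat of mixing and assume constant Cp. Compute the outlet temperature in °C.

Adiabatic, steady state ⇒ Σ ṁᵢCp,ᵢ(T_out − Tᵢ) = 0
T_out = Σ ṁᵢCp,ᵢTᵢ / Σ ṁᵢCp,ᵢ
      = 10667 / 380.8 = 28.012 °C

T_out = 28.0 °C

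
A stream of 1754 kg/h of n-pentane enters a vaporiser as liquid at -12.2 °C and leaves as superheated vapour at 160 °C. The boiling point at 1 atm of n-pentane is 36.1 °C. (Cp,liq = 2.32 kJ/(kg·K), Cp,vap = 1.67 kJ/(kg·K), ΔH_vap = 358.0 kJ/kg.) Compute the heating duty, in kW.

Q = 330 kW

liquid -12.2→36.1 °C: 112.06 kJ/kg
vaporisation at 36.1 °C: 358 kJ/kg
vapour 36.1→160 °C: 206.91 kJ/kg
Δh = 112.06 + 358 + 206.91 = 676.97 kJ/kg
Q = ṁ·Δh = 1754 kg/h × 676.97 kJ/kg = 1.1874e+06 kJ/h
|Q| = 329.83 kW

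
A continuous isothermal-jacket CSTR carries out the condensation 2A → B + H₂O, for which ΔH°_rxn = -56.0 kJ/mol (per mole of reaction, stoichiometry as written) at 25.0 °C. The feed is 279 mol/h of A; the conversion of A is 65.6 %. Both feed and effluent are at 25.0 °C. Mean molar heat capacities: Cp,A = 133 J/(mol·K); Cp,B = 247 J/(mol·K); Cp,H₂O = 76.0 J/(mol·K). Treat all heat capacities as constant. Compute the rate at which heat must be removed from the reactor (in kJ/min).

Q_out = 85.4 kJ/min

Extent of reaction ξ = 0.656 × 279 / 2 = 91.512 mol/h
Reaction term: ξ·ΔH°_rxn = 91.512 × -56.0 = -5124.7 kJ/h
Q = ΔH = -5124.7 kJ/h = -1.4235 kW
Heat removed = 85.411 kJ/min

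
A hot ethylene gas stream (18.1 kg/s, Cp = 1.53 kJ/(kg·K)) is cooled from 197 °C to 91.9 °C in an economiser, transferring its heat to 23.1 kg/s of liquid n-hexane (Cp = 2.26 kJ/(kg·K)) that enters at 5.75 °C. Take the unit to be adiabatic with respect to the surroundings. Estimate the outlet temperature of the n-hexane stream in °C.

Heat released by hot stream: Q = 18.1 × 1.53 × (197 − 91.9) = 2910.5 kJ/s
Energy balance on cold side (adiabatic exchanger): Q = ṁ_c·Cp_c·(T_c,out − T_c,in)
T_c,out = 5.75 + 2910.5/(23.1 × 2.26) = 61.501 °C

T_c,out = 61.5 °C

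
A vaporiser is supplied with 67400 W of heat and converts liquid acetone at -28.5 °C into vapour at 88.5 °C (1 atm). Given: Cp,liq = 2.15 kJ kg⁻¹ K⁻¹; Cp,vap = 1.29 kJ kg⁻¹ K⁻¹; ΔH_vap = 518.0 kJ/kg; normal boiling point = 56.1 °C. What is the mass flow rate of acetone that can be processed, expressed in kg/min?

ṁ = 5.45 kg/min

Δh = 2.15×(56.1−-28.5) + 518.0 + 1.29×(88.5−56.1) = 741.69 kJ/kg
Q = 67400 W = 67.4 kJ/s = 4044 kJ/min
ṁ = Q/Δh = 4044 / 741.69 = 5.4524 kg/min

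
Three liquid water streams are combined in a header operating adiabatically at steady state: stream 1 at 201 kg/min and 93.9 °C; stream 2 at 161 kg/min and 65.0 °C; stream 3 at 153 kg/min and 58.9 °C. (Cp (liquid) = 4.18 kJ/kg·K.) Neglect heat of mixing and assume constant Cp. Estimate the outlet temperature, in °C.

Energy balance with Q = 0: Σ ṁᵢCp,ᵢ(T_out − Tᵢ) = 0
T_out = Σ ṁᵢCp,ᵢTᵢ / Σ ṁᵢCp,ᵢ
      = 160310 / 2152.7 = 74.467 °C

T_out = 74.5 °C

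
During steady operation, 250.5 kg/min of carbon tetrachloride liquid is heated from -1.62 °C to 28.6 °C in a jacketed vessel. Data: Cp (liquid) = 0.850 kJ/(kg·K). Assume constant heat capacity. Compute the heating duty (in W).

Q = 107000 W

Q = ṁ·Cp·ΔT = 250.5 × 0.850 × (28.6 − -1.62) = 6434.6 kJ/min
Converting: 6434.6 / 60 s = 107.24 kW
Heating duty = 107240 W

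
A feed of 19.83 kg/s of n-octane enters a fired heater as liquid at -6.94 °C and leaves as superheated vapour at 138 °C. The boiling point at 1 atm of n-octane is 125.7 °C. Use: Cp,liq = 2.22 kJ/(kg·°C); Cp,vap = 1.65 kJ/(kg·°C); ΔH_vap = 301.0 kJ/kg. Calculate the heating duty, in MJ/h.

liquid -6.94→125.7 °C: 294.46 kJ/kg
vaporisation at 125.7 °C: 301 kJ/kg
vapour 125.7→138 °C: 20.295 kJ/kg
Δh = 294.46 + 301 + 20.295 = 615.76 kJ/kg
Q = ṁ·Δh = 19.83 kg/s × 615.76 kJ/kg = 12210 kJ/s
|Q| = 12210 kW = 43958 MJ/h

Q = 44000 MJ/h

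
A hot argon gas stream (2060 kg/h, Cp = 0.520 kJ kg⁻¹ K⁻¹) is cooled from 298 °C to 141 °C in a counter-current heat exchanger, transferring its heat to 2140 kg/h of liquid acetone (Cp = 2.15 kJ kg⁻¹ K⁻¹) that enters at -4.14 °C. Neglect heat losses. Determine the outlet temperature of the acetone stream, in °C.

T_c,out = 32.4 °C

Heat released by hot stream: Q = 2060 × 0.520 × (298 − 141) = 168180 kJ/h
Energy balance on cold side (adiabatic exchanger): Q = ṁ_c·Cp_c·(T_c,out − T_c,in)
T_c,out = -4.14 + 168180/(2140 × 2.15) = 32.413 °C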